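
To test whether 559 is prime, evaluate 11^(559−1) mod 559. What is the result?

532

11^1 ≡ 11 (mod 559)
11^2 ≡ 11^2 = 121 ≡ 121 (mod 559)
11^4 ≡ 121^2 = 14641 ≡ 107 (mod 559)
11^8 ≡ 107^2 = 11449 ≡ 269 (mod 559)
11^16 ≡ 269^2 = 72361 ≡ 250 (mod 559)
11^32 ≡ 250^2 = 62500 ≡ 451 (mod 559)
11^64 ≡ 451^2 = 203401 ≡ 484 (mod 559)
11^128 ≡ 484^2 = 234256 ≡ 35 (mod 559)
11^256 ≡ 35^2 = 1225 ≡ 107 (mod 559)
11^512 ≡ 107^2 = 11449 ≡ 269 (mod 559)
558 = 512 + 32 + 8 + 4 + 2 in binary powers of 2.
So 11^558 ≡ 269 · 451 · 269 · 107 · 121 ≡ 532 (mod 559).
Since 532 ≠ 1, base 11 is a Fermat witness: 559 is composite.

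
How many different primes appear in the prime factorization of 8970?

5

8970 = 2 · 4485
4485 = 3 · 1495
1495 = 5 · 299
299 = 13 · 23
8970 = 2 · 3 · 5 · 13 · 23, which has 5 distinct prime factors.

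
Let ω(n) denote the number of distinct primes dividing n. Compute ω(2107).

2

2107 = 7^2 · 43
2107 = 7^2 · 43, which has 2 distinct prime factors.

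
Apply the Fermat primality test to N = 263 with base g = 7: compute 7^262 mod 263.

1

7^1 ≡ 7 (mod 263)
7^2 ≡ 7^2 = 49 ≡ 49 (mod 263)
7^4 ≡ 49^2 = 2401 ≡ 34 (mod 263)
7^8 ≡ 34^2 = 1156 ≡ 104 (mod 263)
7^16 ≡ 104^2 = 10816 ≡ 33 (mod 263)
7^32 ≡ 33^2 = 1089 ≡ 37 (mod 263)
7^64 ≡ 37^2 = 1369 ≡ 54 (mod 263)
7^128 ≡ 54^2 = 2916 ≡ 23 (mod 263)
7^256 ≡ 23^2 = 529 ≡ 3 (mod 263)
262 = 256 + 4 + 2 in binary powers of 2.
So 7^262 ≡ 3 · 34 · 49 ≡ 1 (mod 263).
Since the result is 1, base 7 gives no evidence that 263 is composite.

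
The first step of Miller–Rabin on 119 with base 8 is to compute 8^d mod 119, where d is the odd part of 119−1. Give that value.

119 − 1 = 118 = 2^1 · 59, so d = 59.
8^1 ≡ 8 (mod 119)
8^2 ≡ 8^2 = 64 ≡ 64 (mod 119)
8^4 ≡ 64^2 = 4096 ≡ 50 (mod 119)
8^8 ≡ 50^2 = 2500 ≡ 1 (mod 119)
8^16 ≡ 1^2 = 1 ≡ 1 (mod 119)
8^32 ≡ 1^2 = 1 ≡ 1 (mod 119)
59 = 32 + 16 + 8 + 2 + 1 in binary powers of 2.
So 8^59 ≡ 1 · 1 · 1 · 64 · 8 ≡ 36 (mod 119).
Squaring chain: 36; never reaches −1, so base 8 is a Miller–Rabin witness that 119 is composite.

36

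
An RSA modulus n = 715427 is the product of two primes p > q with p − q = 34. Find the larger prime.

863

Since p = q + 34, we have 715427 = q(q + 34), so q² + 34q − 715427 = 0.
Discriminant: 34² + 4·715427 = 1156 + 2861708 = 2862864; √2862864 = 1692.
q = (−34 + 1692)/2 = 829, and p = q + 34 = 863.
Check: 829 · 863 = 715427.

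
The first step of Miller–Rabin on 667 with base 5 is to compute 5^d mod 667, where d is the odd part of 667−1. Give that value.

332

667 − 1 = 666 = 2^1 · 333, so d = 333.
5^1 ≡ 5 (mod 667)
5^2 ≡ 5^2 = 25 ≡ 25 (mod 667)
5^4 ≡ 25^2 = 625 ≡ 625 (mod 667)
5^8 ≡ 625^2 = 390625 ≡ 430 (mod 667)
5^16 ≡ 430^2 = 184900 ≡ 141 (mod 667)
5^32 ≡ 141^2 = 19881 ≡ 538 (mod 667)
5^64 ≡ 538^2 = 289444 ≡ 633 (mod 667)
5^128 ≡ 633^2 = 400689 ≡ 489 (mod 667)
5^256 ≡ 489^2 = 239121 ≡ 335 (mod 667)
333 = 256 + 64 + 8 + 4 + 1 in binary powers of 2.
So 5^333 ≡ 335 · 633 · 430 · 625 · 5 ≡ 332 (mod 667).
Squaring chain: 332; never reaches −1, so base 5 is a Miller–Rabin witness that 667 is composite.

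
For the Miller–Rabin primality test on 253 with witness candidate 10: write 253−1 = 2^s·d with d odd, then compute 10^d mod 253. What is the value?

21

253 − 1 = 252 = 2^2 · 63, so d = 63.
10^1 ≡ 10 (mod 253)
10^2 ≡ 10^2 = 100 ≡ 100 (mod 253)
10^4 ≡ 100^2 = 10000 ≡ 133 (mod 253)
10^8 ≡ 133^2 = 17689 ≡ 232 (mod 253)
10^16 ≡ 232^2 = 53824 ≡ 188 (mod 253)
10^32 ≡ 188^2 = 35344 ≡ 177 (mod 253)
63 = 32 + 16 + 8 + 4 + 2 + 1 in binary powers of 2.
So 10^63 ≡ 177 · 188 · 232 · 133 · 100 · 10 ≡ 21 (mod 253).
Squaring chain: 21 → 188; never reaches −1, so base 10 is a Miller–Rabin witness that 253 is composite.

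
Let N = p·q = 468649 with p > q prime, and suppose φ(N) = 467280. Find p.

φ(n) = (p−1)(q−1) = n − (p+q) + 1, so p + q = 468649 − 467280 + 1 = 1370.
p and q are the roots of t² − 1370t + 468649 = 0.
Discriminant: 1370² − 4·468649 = 1876900 − 1874596 = 2304; √2304 = 48.
q = (1370 − 48)/2 = 661, p = (1370 + 48)/2 = 709.
Check: 661 · 709 = 468649.

709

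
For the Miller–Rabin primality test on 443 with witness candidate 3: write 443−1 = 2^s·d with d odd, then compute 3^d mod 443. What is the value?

443 − 1 = 442 = 2^1 · 221, so d = 221.
3^1 ≡ 3 (mod 443)
3^2 ≡ 3^2 = 9 ≡ 9 (mod 443)
3^4 ≡ 9^2 = 81 ≡ 81 (mod 443)
3^8 ≡ 81^2 = 6561 ≡ 359 (mod 443)
3^16 ≡ 359^2 = 128881 ≡ 411 (mod 443)
3^32 ≡ 411^2 = 168921 ≡ 138 (mod 443)
3^64 ≡ 138^2 = 19044 ≡ 438 (mod 443)
3^128 ≡ 438^2 = 191844 ≡ 25 (mod 443)
221 = 128 + 64 + 16 + 8 + 4 + 1 in binary powers of 2.
So 3^221 ≡ 25 · 438 · 411 · 359 · 81 · 3 ≡ 1 (mod 443).
Since 3^d ≡ 1 (mod 443), base 3 does not prove 443 composite.

1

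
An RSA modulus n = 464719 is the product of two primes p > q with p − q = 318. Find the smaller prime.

Since p = q + 318, we have 464719 = q(q + 318), so q² + 318q − 464719 = 0.
Discriminant: 318² + 4·464719 = 101124 + 1858876 = 1960000; √1960000 = 1400.
q = (−318 + 1400)/2 = 541, and p = q + 318 = 859.
Check: 541 · 859 = 464719.

541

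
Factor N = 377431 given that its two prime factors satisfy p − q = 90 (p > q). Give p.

Since p = q + 90, we have 377431 = q(q + 90), so q² + 90q − 377431 = 0.
Discriminant: 90² + 4·377431 = 8100 + 1509724 = 1517824; √1517824 = 1232.
q = (−90 + 1232)/2 = 571, and p = q + 90 = 661.
Check: 571 · 661 = 377431.

661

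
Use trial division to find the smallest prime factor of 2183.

2183 is odd.
Digit sum 14, not divisible by 3.
Ends in 3: not divisible by 5.
7: 2183 = 7·311 + 6
11: 2183 = 11·198 + 5
13: 2183 = 13·167 + 12
17: 2183 = 17·128 + 7
19: 2183 = 19·114 + 17
23: 2183 = 23·94 + 21
29: 2183 = 29·75 + 8
31: 2183 = 31·70 + 13
37: 2183 = 37·59

37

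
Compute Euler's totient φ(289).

Factor: 289 = 17^2.
φ(289) = 17^1·(17−1) = 272.

272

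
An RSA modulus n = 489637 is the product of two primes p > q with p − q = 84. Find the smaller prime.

659

Since p = q + 84, we have 489637 = q(q + 84), so q² + 84q − 489637 = 0.
Discriminant: 84² + 4·489637 = 7056 + 1958548 = 1965604; √1965604 = 1402.
q = (−84 + 1402)/2 = 659, and p = q + 84 = 743.
Check: 659 · 743 = 489637.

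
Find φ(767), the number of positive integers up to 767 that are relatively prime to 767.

Factor: 767 = 13 · 59.
φ(767) = (13−1) · (59−1) = 12 · 58 = 696.

696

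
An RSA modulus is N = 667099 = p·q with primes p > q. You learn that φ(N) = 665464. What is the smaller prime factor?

773

φ(n) = (p−1)(q−1) = n − (p+q) + 1, so p + q = 667099 − 665464 + 1 = 1636.
p and q are the roots of t² − 1636t + 667099 = 0.
Discriminant: 1636² − 4·667099 = 2676496 − 2668396 = 8100; √8100 = 90.
q = (1636 − 90)/2 = 773, p = (1636 + 90)/2 = 863.
Check: 773 · 863 = 667099.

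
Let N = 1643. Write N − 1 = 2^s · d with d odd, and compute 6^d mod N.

1607

1643 − 1 = 1642 = 2^1 · 821, so d = 821.
6^1 ≡ 6 (mod 1643)
6^2 ≡ 6^2 = 36 ≡ 36 (mod 1643)
6^4 ≡ 36^2 = 1296 ≡ 1296 (mod 1643)
6^8 ≡ 1296^2 = 1679616 ≡ 470 (mod 1643)
6^16 ≡ 470^2 = 220900 ≡ 738 (mod 1643)
6^32 ≡ 738^2 = 544644 ≡ 811 (mod 1643)
6^64 ≡ 811^2 = 657721 ≡ 521 (mod 1643)
6^128 ≡ 521^2 = 271441 ≡ 346 (mod 1643)
6^256 ≡ 346^2 = 119716 ≡ 1420 (mod 1643)
6^512 ≡ 1420^2 = 2016400 ≡ 439 (mod 1643)
821 = 512 + 256 + 32 + 16 + 4 + 1 in binary powers of 2.
So 6^821 ≡ 439 · 1420 · 811 · 738 · 1296 · 6 ≡ 1607 (mod 1643).
Squaring chain: 1607; never reaches −1, so base 6 is a Miller–Rabin witness that 1643 is composite.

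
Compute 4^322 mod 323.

101

4^1 ≡ 4 (mod 323)
4^2 ≡ 4^2 = 16 ≡ 16 (mod 323)
4^4 ≡ 16^2 = 256 ≡ 256 (mod 323)
4^8 ≡ 256^2 = 65536 ≡ 290 (mod 323)
4^16 ≡ 290^2 = 84100 ≡ 120 (mod 323)
4^32 ≡ 120^2 = 14400 ≡ 188 (mod 323)
4^64 ≡ 188^2 = 35344 ≡ 137 (mod 323)
4^128 ≡ 137^2 = 18769 ≡ 35 (mod 323)
4^256 ≡ 35^2 = 1225 ≡ 256 (mod 323)
322 = 256 + 64 + 2 in binary powers of 2.
So 4^322 ≡ 256 · 137 · 16 ≡ 101 (mod 323).
Since 101 ≠ 1, base 4 is a Fermat witness: 323 is composite.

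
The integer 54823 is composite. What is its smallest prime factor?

54823 is odd.
Digit sum 22, not divisible by 3.
Ends in 3: not divisible by 5.
7: 54823 = 7·7831 + 6
11: 54823 = 11·4983 + 10
13: 54823 = 13·4217 + 2
17: 54823 = 17·3224 + 15
19: 54823 = 19·2885 + 8
23: 54823 = 23·2383 + 14
29: 54823 = 29·1890 + 13
31: 54823 = 31·1768 + 15
37: 54823 = 37·1481 + 26
41: 54823 = 41·1337 + 6
43: 54823 = 43·1274 + 41
47: 54823 = 47·1166 + 21
53: 54823 = 53·1034 + 21
59: 54823 = 59·929 + 12
61: 54823 = 61·898 + 45
67: 54823 = 67·818 + 17
71: 54823 = 71·772 + 11
73: 54823 = 73·751

73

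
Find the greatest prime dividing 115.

115 = 5 · 23
23 is prime.
So 115 = 5 · 23; the largest prime factor is 23.

23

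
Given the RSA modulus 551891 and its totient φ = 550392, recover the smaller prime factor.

647

φ(n) = (p−1)(q−1) = n − (p+q) + 1, so p + q = 551891 − 550392 + 1 = 1500.
p and q are the roots of t² − 1500t + 551891 = 0.
Discriminant: 1500² − 4·551891 = 2250000 − 2207564 = 42436; √42436 = 206.
q = (1500 − 206)/2 = 647, p = (1500 + 206)/2 = 853.
Check: 647 · 853 = 551891.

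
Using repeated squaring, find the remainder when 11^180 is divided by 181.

1

11^1 ≡ 11 (mod 181)
11^2 ≡ 11^2 = 121 ≡ 121 (mod 181)
11^4 ≡ 121^2 = 14641 ≡ 161 (mod 181)
11^8 ≡ 161^2 = 25921 ≡ 38 (mod 181)
11^16 ≡ 38^2 = 1444 ≡ 177 (mod 181)
11^32 ≡ 177^2 = 31329 ≡ 16 (mod 181)
11^64 ≡ 16^2 = 256 ≡ 75 (mod 181)
11^128 ≡ 75^2 = 5625 ≡ 14 (mod 181)
180 = 128 + 32 + 16 + 4 in binary powers of 2.
So 11^180 ≡ 14 · 16 · 177 · 161 ≡ 1 (mod 181).
Since the result is 1, base 11 gives no evidence that 181 is composite.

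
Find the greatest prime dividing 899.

899 = 29 · 31
31 is prime.
So 899 = 29 · 31; the largest prime factor is 31.

31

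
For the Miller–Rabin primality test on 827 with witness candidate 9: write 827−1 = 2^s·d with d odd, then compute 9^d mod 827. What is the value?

827 − 1 = 826 = 2^1 · 413, so d = 413.
9^1 ≡ 9 (mod 827)
9^2 ≡ 9^2 = 81 ≡ 81 (mod 827)
9^4 ≡ 81^2 = 6561 ≡ 772 (mod 827)
9^8 ≡ 772^2 = 595984 ≡ 544 (mod 827)
9^16 ≡ 544^2 = 295936 ≡ 697 (mod 827)
9^32 ≡ 697^2 = 485809 ≡ 360 (mod 827)
9^64 ≡ 360^2 = 129600 ≡ 588 (mod 827)
9^128 ≡ 588^2 = 345744 ≡ 58 (mod 827)
9^256 ≡ 58^2 = 3364 ≡ 56 (mod 827)
413 = 256 + 128 + 16 + 8 + 4 + 1 in binary powers of 2.
So 9^413 ≡ 56 · 58 · 697 · 544 · 772 · 9 ≡ 1 (mod 827).
Since 9^d ≡ 1 (mod 827), base 9 does not prove 827 composite.

1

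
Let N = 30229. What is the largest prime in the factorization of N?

43

30229 = 19 · 1591
1591 = 37 · 43
43 is prime.
So 30229 = 19 · 37 · 43; the largest prime factor is 43.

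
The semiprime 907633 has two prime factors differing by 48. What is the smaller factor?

Since p = q + 48, we have 907633 = q(q + 48), so q² + 48q − 907633 = 0.
Discriminant: 48² + 4·907633 = 2304 + 3630532 = 3632836; √3632836 = 1906.
q = (−48 + 1906)/2 = 929, and p = q + 48 = 977.
Check: 929 · 977 = 907633.

929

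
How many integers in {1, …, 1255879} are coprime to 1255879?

1220736

Factor: 1255879 = 89 · 103 · 137.
φ(1255879) = (89−1) · (103−1) · (137−1) = 88 · 102 · 136 = 1220736.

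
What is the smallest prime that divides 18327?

3

18327 is odd.
Digit sum 21, divisible by 3.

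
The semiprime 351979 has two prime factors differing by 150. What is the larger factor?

673

Since p = q + 150, we have 351979 = q(q + 150), so q² + 150q − 351979 = 0.
Discriminant: 150² + 4·351979 = 22500 + 1407916 = 1430416; √1430416 = 1196.
q = (−150 + 1196)/2 = 523, and p = q + 150 = 673.
Check: 523 · 673 = 351979.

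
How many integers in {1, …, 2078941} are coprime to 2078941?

2022720

Factor: 2078941 = 61 · 173 · 197.
φ(2078941) = (61−1) · (173−1) · (197−1) = 60 · 172 · 196 = 2022720.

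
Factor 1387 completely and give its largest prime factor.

73

1387 = 19 · 73
73 is prime.
So 1387 = 19 · 73; the largest prime factor is 73.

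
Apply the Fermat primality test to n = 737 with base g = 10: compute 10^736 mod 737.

10^1 ≡ 10 (mod 737)
10^2 ≡ 10^2 = 100 ≡ 100 (mod 737)
10^4 ≡ 100^2 = 10000 ≡ 419 (mod 737)
10^8 ≡ 419^2 = 175561 ≡ 155 (mod 737)
10^16 ≡ 155^2 = 24025 ≡ 441 (mod 737)
10^32 ≡ 441^2 = 194481 ≡ 650 (mod 737)
10^64 ≡ 650^2 = 422500 ≡ 199 (mod 737)
10^128 ≡ 199^2 = 39601 ≡ 540 (mod 737)
10^256 ≡ 540^2 = 291600 ≡ 485 (mod 737)
10^512 ≡ 485^2 = 235225 ≡ 122 (mod 737)
736 = 512 + 128 + 64 + 32 in binary powers of 2.
So 10^736 ≡ 122 · 540 · 199 · 650 ≡ 23 (mod 737).
Since 23 ≠ 1, base 10 is a Fermat witness: 737 is composite.

23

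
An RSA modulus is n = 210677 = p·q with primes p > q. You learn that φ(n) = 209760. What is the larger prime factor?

φ(n) = (p−1)(q−1) = n − (p+q) + 1, so p + q = 210677 − 209760 + 1 = 918.
p and q are the roots of t² − 918t + 210677 = 0.
Discriminant: 918² − 4·210677 = 842724 − 842708 = 16; √16 = 4.
q = (918 − 4)/2 = 457, p = (918 + 4)/2 = 461.
Check: 457 · 461 = 210677.

461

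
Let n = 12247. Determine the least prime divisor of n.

37

12247 is odd.
Digit sum 16, not divisible by 3.
Ends in 7: not divisible by 5.
7: 12247 = 7·1749 + 4
11: 12247 = 11·1113 + 4
13: 12247 = 13·942 + 1
17: 12247 = 17·720 + 7
19: 12247 = 19·644 + 11
23: 12247 = 23·532 + 11
29: 12247 = 29·422 + 9
31: 12247 = 31·395 + 2
37: 12247 = 37·331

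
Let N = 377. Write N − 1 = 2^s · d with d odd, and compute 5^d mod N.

138

377 − 1 = 376 = 2^3 · 47, so d = 47.
5^1 ≡ 5 (mod 377)
5^2 ≡ 5^2 = 25 ≡ 25 (mod 377)
5^4 ≡ 25^2 = 625 ≡ 248 (mod 377)
5^8 ≡ 248^2 = 61504 ≡ 53 (mod 377)
5^16 ≡ 53^2 = 2809 ≡ 170 (mod 377)
5^32 ≡ 170^2 = 28900 ≡ 248 (mod 377)
47 = 32 + 8 + 4 + 2 + 1 in binary powers of 2.
So 5^47 ≡ 248 · 53 · 248 · 25 · 5 ≡ 138 (mod 377).
Squaring chain: 138 → 194 → 313; never reaches −1, so base 5 is a Miller–Rabin witness that 377 is composite.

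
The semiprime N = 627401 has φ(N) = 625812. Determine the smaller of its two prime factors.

φ(n) = (p−1)(q−1) = n − (p+q) + 1, so p + q = 627401 − 625812 + 1 = 1590.
p and q are the roots of t² − 1590t + 627401 = 0.
Discriminant: 1590² − 4·627401 = 2528100 − 2509604 = 18496; √18496 = 136.
q = (1590 − 136)/2 = 727, p = (1590 + 136)/2 = 863.
Check: 727 · 863 = 627401.

727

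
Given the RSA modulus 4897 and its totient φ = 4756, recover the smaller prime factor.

φ(n) = (p−1)(q−1) = n − (p+q) + 1, so p + q = 4897 − 4756 + 1 = 142.
p and q are the roots of t² − 142t + 4897 = 0.
Discriminant: 142² − 4·4897 = 20164 − 19588 = 576; √576 = 24.
q = (142 − 24)/2 = 59, p = (142 + 24)/2 = 83.
Check: 59 · 83 = 4897.

59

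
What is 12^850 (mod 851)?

12^1 ≡ 12 (mod 851)
12^2 ≡ 12^2 = 144 ≡ 144 (mod 851)
12^4 ≡ 144^2 = 20736 ≡ 312 (mod 851)
12^8 ≡ 312^2 = 97344 ≡ 330 (mod 851)
12^16 ≡ 330^2 = 108900 ≡ 823 (mod 851)
12^32 ≡ 823^2 = 677329 ≡ 784 (mod 851)
12^64 ≡ 784^2 = 614656 ≡ 234 (mod 851)
12^128 ≡ 234^2 = 54756 ≡ 292 (mod 851)
12^256 ≡ 292^2 = 85264 ≡ 164 (mod 851)
12^512 ≡ 164^2 = 26896 ≡ 515 (mod 851)
850 = 512 + 256 + 64 + 16 + 2 in binary powers of 2.
So 12^850 ≡ 515 · 164 · 234 · 823 · 144 ≡ 164 (mod 851).
Since 164 ≠ 1, base 12 is a Fermat witness: 851 is composite.

164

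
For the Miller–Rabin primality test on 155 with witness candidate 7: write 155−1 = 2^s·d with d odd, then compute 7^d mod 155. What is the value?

155 − 1 = 154 = 2^1 · 77, so d = 77.
7^1 ≡ 7 (mod 155)
7^2 ≡ 7^2 = 49 ≡ 49 (mod 155)
7^4 ≡ 49^2 = 2401 ≡ 76 (mod 155)
7^8 ≡ 76^2 = 5776 ≡ 41 (mod 155)
7^16 ≡ 41^2 = 1681 ≡ 131 (mod 155)
7^32 ≡ 131^2 = 17161 ≡ 111 (mod 155)
7^64 ≡ 111^2 = 12321 ≡ 76 (mod 155)
77 = 64 + 8 + 4 + 1 in binary powers of 2.
So 7^77 ≡ 76 · 41 · 76 · 7 ≡ 142 (mod 155).
Squaring chain: 142; never reaches −1, so base 7 is a Miller–Rabin witness that 155 is composite.

142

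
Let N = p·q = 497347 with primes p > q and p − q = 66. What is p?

Since p = q + 66, we have 497347 = q(q + 66), so q² + 66q − 497347 = 0.
Discriminant: 66² + 4·497347 = 4356 + 1989388 = 1993744; √1993744 = 1412.
q = (−66 + 1412)/2 = 673, and p = q + 66 = 739.
Check: 673 · 739 = 497347.

739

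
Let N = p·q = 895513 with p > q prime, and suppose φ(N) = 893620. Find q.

911

φ(n) = (p−1)(q−1) = n − (p+q) + 1, so p + q = 895513 − 893620 + 1 = 1894.
p and q are the roots of t² − 1894t + 895513 = 0.
Discriminant: 1894² − 4·895513 = 3587236 − 3582052 = 5184; √5184 = 72.
q = (1894 − 72)/2 = 911, p = (1894 + 72)/2 = 983.
Check: 911 · 983 = 895513.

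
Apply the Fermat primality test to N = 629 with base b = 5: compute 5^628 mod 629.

5^1 ≡ 5 (mod 629)
5^2 ≡ 5^2 = 25 ≡ 25 (mod 629)
5^4 ≡ 25^2 = 625 ≡ 625 (mod 629)
5^8 ≡ 625^2 = 390625 ≡ 16 (mod 629)
5^16 ≡ 16^2 = 256 ≡ 256 (mod 629)
5^32 ≡ 256^2 = 65536 ≡ 120 (mod 629)
5^64 ≡ 120^2 = 14400 ≡ 562 (mod 629)
5^128 ≡ 562^2 = 315844 ≡ 86 (mod 629)
5^256 ≡ 86^2 = 7396 ≡ 477 (mod 629)
5^512 ≡ 477^2 = 227529 ≡ 460 (mod 629)
628 = 512 + 64 + 32 + 16 + 4 in binary powers of 2.
So 5^628 ≡ 460 · 562 · 120 · 256 · 625 ≡ 404 (mod 629).
Since 404 ≠ 1, base 5 is a Fermat witness: 629 is composite.

404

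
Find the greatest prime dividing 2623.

61

2623 = 43 · 61
61 is prime.
So 2623 = 43 · 61; the largest prime factor is 61.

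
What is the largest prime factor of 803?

73

803 = 11 · 73
73 is prime.
So 803 = 11 · 73; the largest prime factor is 73.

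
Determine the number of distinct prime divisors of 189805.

189805 = 5 · 37961
37961 = 7 · 5423
5423 = 11 · 493
493 = 17 · 29
189805 = 5 · 7 · 11 · 17 · 29, which has 5 distinct prime factors.

5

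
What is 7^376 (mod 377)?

74

7^1 ≡ 7 (mod 377)
7^2 ≡ 7^2 = 49 ≡ 49 (mod 377)
7^4 ≡ 49^2 = 2401 ≡ 139 (mod 377)
7^8 ≡ 139^2 = 19321 ≡ 94 (mod 377)
7^16 ≡ 94^2 = 8836 ≡ 165 (mod 377)
7^32 ≡ 165^2 = 27225 ≡ 81 (mod 377)
7^64 ≡ 81^2 = 6561 ≡ 152 (mod 377)
7^128 ≡ 152^2 = 23104 ≡ 107 (mod 377)
7^256 ≡ 107^2 = 11449 ≡ 139 (mod 377)
376 = 256 + 64 + 32 + 16 + 8 in binary powers of 2.
So 7^376 ≡ 139 · 152 · 81 · 165 · 94 ≡ 74 (mod 377).
Since 74 ≠ 1, base 7 is a Fermat witness: 377 is composite.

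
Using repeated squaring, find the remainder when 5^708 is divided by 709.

1

5^1 ≡ 5 (mod 709)
5^2 ≡ 5^2 = 25 ≡ 25 (mod 709)
5^4 ≡ 25^2 = 625 ≡ 625 (mod 709)
5^8 ≡ 625^2 = 390625 ≡ 675 (mod 709)
5^16 ≡ 675^2 = 455625 ≡ 447 (mod 709)
5^32 ≡ 447^2 = 199809 ≡ 580 (mod 709)
5^64 ≡ 580^2 = 336400 ≡ 334 (mod 709)
5^128 ≡ 334^2 = 111556 ≡ 243 (mod 709)
5^256 ≡ 243^2 = 59049 ≡ 202 (mod 709)
5^512 ≡ 202^2 = 40804 ≡ 391 (mod 709)
708 = 512 + 128 + 64 + 4 in binary powers of 2.
So 5^708 ≡ 391 · 243 · 334 · 625 ≡ 1 (mod 709).
Since the result is 1, base 5 gives no evidence that 709 is composite.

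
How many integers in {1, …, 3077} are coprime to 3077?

Factor: 3077 = 17 · 181.
φ(3077) = (17−1) · (181−1) = 16 · 180 = 2880.

2880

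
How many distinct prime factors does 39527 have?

2

39527 = 29^2 · 47
39527 = 29^2 · 47, which has 2 distinct prime factors.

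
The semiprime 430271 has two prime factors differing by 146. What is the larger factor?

Since p = q + 146, we have 430271 = q(q + 146), so q² + 146q − 430271 = 0.
Discriminant: 146² + 4·430271 = 21316 + 1721084 = 1742400; √1742400 = 1320.
q = (−146 + 1320)/2 = 587, and p = q + 146 = 733.
Check: 587 · 733 = 430271.

733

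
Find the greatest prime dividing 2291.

2291 = 29 · 79
79 is prime.
So 2291 = 29 · 79; the largest prime factor is 79.

79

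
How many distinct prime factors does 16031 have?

16031 = 17 · 943
943 = 23 · 41
16031 = 17 · 23 · 41, which has 3 distinct prime factors.

3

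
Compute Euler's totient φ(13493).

13260

Factor: 13493 = 103 · 131.
φ(13493) = (103−1) · (131−1) = 102 · 130 = 13260.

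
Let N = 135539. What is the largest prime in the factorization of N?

135539 = 23 · 5893
5893 = 71 · 83
83 is prime.
So 135539 = 23 · 71 · 83; the largest prime factor is 83.

83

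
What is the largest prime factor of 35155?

35155 = 5 · 7031
7031 = 79 · 89
89 is prime.
So 35155 = 5 · 79 · 89; the largest prime factor is 89.

89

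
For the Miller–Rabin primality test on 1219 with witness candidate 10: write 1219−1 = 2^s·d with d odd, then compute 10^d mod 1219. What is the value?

97

1219 − 1 = 1218 = 2^1 · 609, so d = 609.
10^1 ≡ 10 (mod 1219)
10^2 ≡ 10^2 = 100 ≡ 100 (mod 1219)
10^4 ≡ 100^2 = 10000 ≡ 248 (mod 1219)
10^8 ≡ 248^2 = 61504 ≡ 554 (mod 1219)
10^16 ≡ 554^2 = 306916 ≡ 947 (mod 1219)
10^32 ≡ 947^2 = 896809 ≡ 844 (mod 1219)
10^64 ≡ 844^2 = 712336 ≡ 440 (mod 1219)
10^128 ≡ 440^2 = 193600 ≡ 998 (mod 1219)
10^256 ≡ 998^2 = 996004 ≡ 81 (mod 1219)
10^512 ≡ 81^2 = 6561 ≡ 466 (mod 1219)
609 = 512 + 64 + 32 + 1 in binary powers of 2.
So 10^609 ≡ 466 · 440 · 844 · 10 ≡ 97 (mod 1219).
Squaring chain: 97; never reaches −1, so base 10 is a Miller–Rabin witness that 1219 is composite.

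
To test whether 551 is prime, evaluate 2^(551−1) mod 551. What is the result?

245

2^1 ≡ 2 (mod 551)
2^2 ≡ 2^2 = 4 ≡ 4 (mod 551)
2^4 ≡ 4^2 = 16 ≡ 16 (mod 551)
2^8 ≡ 16^2 = 256 ≡ 256 (mod 551)
2^16 ≡ 256^2 = 65536 ≡ 518 (mod 551)
2^32 ≡ 518^2 = 268324 ≡ 538 (mod 551)
2^64 ≡ 538^2 = 289444 ≡ 169 (mod 551)
2^128 ≡ 169^2 = 28561 ≡ 460 (mod 551)
2^256 ≡ 460^2 = 211600 ≡ 16 (mod 551)
2^512 ≡ 16^2 = 256 ≡ 256 (mod 551)
550 = 512 + 32 + 4 + 2 in binary powers of 2.
So 2^550 ≡ 256 · 538 · 16 · 4 ≡ 245 (mod 551).
Since 245 ≠ 1, base 2 is a Fermat witness: 551 is composite.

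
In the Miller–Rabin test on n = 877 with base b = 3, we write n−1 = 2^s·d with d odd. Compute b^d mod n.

876

877 − 1 = 876 = 2^2 · 219, so d = 219.
3^1 ≡ 3 (mod 877)
3^2 ≡ 3^2 = 9 ≡ 9 (mod 877)
3^4 ≡ 9^2 = 81 ≡ 81 (mod 877)
3^8 ≡ 81^2 = 6561 ≡ 422 (mod 877)
3^16 ≡ 422^2 = 178084 ≡ 53 (mod 877)
3^32 ≡ 53^2 = 2809 ≡ 178 (mod 877)
3^64 ≡ 178^2 = 31684 ≡ 112 (mod 877)
3^128 ≡ 112^2 = 12544 ≡ 266 (mod 877)
219 = 128 + 64 + 16 + 8 + 2 + 1 in binary powers of 2.
So 3^219 ≡ 266 · 112 · 53 · 422 · 9 · 3 ≡ 876 (mod 877).
Since 3^d ≡ 876 (mod 877), base 3 does not prove 877 composite.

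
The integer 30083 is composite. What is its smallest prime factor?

30083 is odd.
Digit sum 14, not divisible by 3.
Ends in 3: not divisible by 5.
7: 30083 = 7·4297 + 4
11: 30083 = 11·2734 + 9
13: 30083 = 13·2314 + 1
17: 30083 = 17·1769 + 10
19: 30083 = 19·1583 + 6
23: 30083 = 23·1307 + 22
29: 30083 = 29·1037 + 10
31: 30083 = 31·970 + 13
37: 30083 = 37·813 + 2
41: 30083 = 41·733 + 30
43: 30083 = 43·699 + 26
47: 30083 = 47·640 + 3
53: 30083 = 53·567 + 32
59: 30083 = 59·509 + 52
61: 30083 = 61·493 + 10
67: 30083 = 67·449

67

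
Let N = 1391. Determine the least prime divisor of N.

13

1391 is odd.
Digit sum 14, not divisible by 3.
Ends in 1: not divisible by 5.
7: 1391 = 7·198 + 5
11: 1391 = 11·126 + 5
13: 1391 = 13·107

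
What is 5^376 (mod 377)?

5^1 ≡ 5 (mod 377)
5^2 ≡ 5^2 = 25 ≡ 25 (mod 377)
5^4 ≡ 25^2 = 625 ≡ 248 (mod 377)
5^8 ≡ 248^2 = 61504 ≡ 53 (mod 377)
5^16 ≡ 53^2 = 2809 ≡ 170 (mod 377)
5^32 ≡ 170^2 = 28900 ≡ 248 (mod 377)
5^64 ≡ 248^2 = 61504 ≡ 53 (mod 377)
5^128 ≡ 53^2 = 2809 ≡ 170 (mod 377)
5^256 ≡ 170^2 = 28900 ≡ 248 (mod 377)
376 = 256 + 64 + 32 + 16 + 8 in binary powers of 2.
So 5^376 ≡ 248 · 53 · 248 · 170 · 53 ≡ 326 (mod 377).
Since 326 ≠ 1, base 5 is a Fermat witness: 377 is composite.

326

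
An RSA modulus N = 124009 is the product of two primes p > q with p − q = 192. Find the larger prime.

Since p = q + 192, we have 124009 = q(q + 192), so q² + 192q − 124009 = 0.
Discriminant: 192² + 4·124009 = 36864 + 496036 = 532900; √532900 = 730.
q = (−192 + 730)/2 = 269, and p = q + 192 = 461.
Check: 269 · 461 = 124009.

461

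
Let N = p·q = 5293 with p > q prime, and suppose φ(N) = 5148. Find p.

φ(n) = (p−1)(q−1) = n − (p+q) + 1, so p + q = 5293 − 5148 + 1 = 146.
p and q are the roots of t² − 146t + 5293 = 0.
Discriminant: 146² − 4·5293 = 21316 − 21172 = 144; √144 = 12.
q = (146 − 12)/2 = 67, p = (146 + 12)/2 = 79.
Check: 67 · 79 = 5293.

79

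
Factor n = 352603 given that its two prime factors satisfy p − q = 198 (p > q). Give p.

Since p = q + 198, we have 352603 = q(q + 198), so q² + 198q − 352603 = 0.
Discriminant: 198² + 4·352603 = 39204 + 1410412 = 1449616; √1449616 = 1204.
q = (−198 + 1204)/2 = 503, and p = q + 198 = 701.
Check: 503 · 701 = 352603.

701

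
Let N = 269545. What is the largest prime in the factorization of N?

47

269545 = 5 · 53909
53909 = 31 · 1739
1739 = 37 · 47
47 is prime.
So 269545 = 5 · 31 · 37 · 47; the largest prime factor is 47.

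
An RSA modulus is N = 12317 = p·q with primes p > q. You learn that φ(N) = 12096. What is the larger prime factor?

113

φ(n) = (p−1)(q−1) = n − (p+q) + 1, so p + q = 12317 − 12096 + 1 = 222.
p and q are the roots of t² − 222t + 12317 = 0.
Discriminant: 222² − 4·12317 = 49284 − 49268 = 16; √16 = 4.
q = (222 − 4)/2 = 109, p = (222 + 4)/2 = 113.
Check: 109 · 113 = 12317.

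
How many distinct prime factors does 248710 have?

248710 = 2 · 124355
124355 = 5 · 24871
24871 = 7 · 3553
3553 = 11 · 323
323 = 17 · 19
248710 = 2 · 5 · 7 · 11 · 17 · 19, which has 6 distinct prime factors.

6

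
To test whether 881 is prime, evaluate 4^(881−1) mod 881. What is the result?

4^1 ≡ 4 (mod 881)
4^2 ≡ 4^2 = 16 ≡ 16 (mod 881)
4^4 ≡ 16^2 = 256 ≡ 256 (mod 881)
4^8 ≡ 256^2 = 65536 ≡ 342 (mod 881)
4^16 ≡ 342^2 = 116964 ≡ 672 (mod 881)
4^32 ≡ 672^2 = 451584 ≡ 512 (mod 881)
4^64 ≡ 512^2 = 262144 ≡ 487 (mod 881)
4^128 ≡ 487^2 = 237169 ≡ 180 (mod 881)
4^256 ≡ 180^2 = 32400 ≡ 684 (mod 881)
4^512 ≡ 684^2 = 467856 ≡ 45 (mod 881)
880 = 512 + 256 + 64 + 32 + 16 in binary powers of 2.
So 4^880 ≡ 45 · 684 · 487 · 512 · 672 ≡ 1 (mod 881).
Since the result is 1, base 4 gives no evidence that 881 is composite.

1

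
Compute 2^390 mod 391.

285

2^1 ≡ 2 (mod 391)
2^2 ≡ 2^2 = 4 ≡ 4 (mod 391)
2^4 ≡ 4^2 = 16 ≡ 16 (mod 391)
2^8 ≡ 16^2 = 256 ≡ 256 (mod 391)
2^16 ≡ 256^2 = 65536 ≡ 239 (mod 391)
2^32 ≡ 239^2 = 57121 ≡ 35 (mod 391)
2^64 ≡ 35^2 = 1225 ≡ 52 (mod 391)
2^128 ≡ 52^2 = 2704 ≡ 358 (mod 391)
2^256 ≡ 358^2 = 128164 ≡ 307 (mod 391)
390 = 256 + 128 + 4 + 2 in binary powers of 2.
So 2^390 ≡ 307 · 358 · 16 · 4 ≡ 285 (mod 391).
Since 285 ≠ 1, base 2 is a Fermat witness: 391 is composite.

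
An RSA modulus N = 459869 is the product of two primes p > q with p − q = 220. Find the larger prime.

Since p = q + 220, we have 459869 = q(q + 220), so q² + 220q − 459869 = 0.
Discriminant: 220² + 4·459869 = 48400 + 1839476 = 1887876; √1887876 = 1374.
q = (−220 + 1374)/2 = 577, and p = q + 220 = 797.
Check: 577 · 797 = 459869.

797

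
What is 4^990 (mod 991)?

4^1 ≡ 4 (mod 991)
4^2 ≡ 4^2 = 16 ≡ 16 (mod 991)
4^4 ≡ 16^2 = 256 ≡ 256 (mod 991)
4^8 ≡ 256^2 = 65536 ≡ 130 (mod 991)
4^16 ≡ 130^2 = 16900 ≡ 53 (mod 991)
4^32 ≡ 53^2 = 2809 ≡ 827 (mod 991)
4^64 ≡ 827^2 = 683929 ≡ 139 (mod 991)
4^128 ≡ 139^2 = 19321 ≡ 492 (mod 991)
4^256 ≡ 492^2 = 242064 ≡ 260 (mod 991)
4^512 ≡ 260^2 = 67600 ≡ 212 (mod 991)
990 = 512 + 256 + 128 + 64 + 16 + 8 + 4 + 2 in binary powers of 2.
So 4^990 ≡ 212 · 260 · 492 · 139 · 53 · 130 · 256 · 16 ≡ 1 (mod 991).
Since the result is 1, base 4 gives no evidence that 991 is composite.

1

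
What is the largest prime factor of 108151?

79

108151 = 37 · 2923
2923 = 37 · 79
79 is prime.
So 108151 = 37^2 · 79; the largest prime factor is 79.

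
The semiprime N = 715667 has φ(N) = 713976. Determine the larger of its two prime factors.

φ(n) = (p−1)(q−1) = n − (p+q) + 1, so p + q = 715667 − 713976 + 1 = 1692.
p and q are the roots of t² − 1692t + 715667 = 0.
Discriminant: 1692² − 4·715667 = 2862864 − 2862668 = 196; √196 = 14.
q = (1692 − 14)/2 = 839, p = (1692 + 14)/2 = 853.
Check: 839 · 853 = 715667.

853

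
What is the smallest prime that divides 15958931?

67

15958931 is odd.
Digit sum 41, not divisible by 3.
Ends in 1: not divisible by 5.
7: 15958931 = 7·2279847 + 2
11: 15958931 = 11·1450811 + 10
13: 15958931 = 13·1227610 + 1
17: 15958931 = 17·938760 + 11
19: 15958931 = 19·839943 + 14
23: 15958931 = 23·693866 + 13
29: 15958931 = 29·550307 + 28
31: 15958931 = 31·514804 + 7
37: 15958931 = 37·431322 + 17
41: 15958931 = 41·389242 + 9
43: 15958931 = 43·371137 + 40
47: 15958931 = 47·339551 + 34
53: 15958931 = 53·301111 + 48
59: 15958931 = 59·270490 + 21
61: 15958931 = 61·261621 + 50
67: 15958931 = 67·238193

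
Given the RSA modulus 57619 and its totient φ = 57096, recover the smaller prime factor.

157

φ(n) = (p−1)(q−1) = n − (p+q) + 1, so p + q = 57619 − 57096 + 1 = 524.
p and q are the roots of t² − 524t + 57619 = 0.
Discriminant: 524² − 4·57619 = 274576 − 230476 = 44100; √44100 = 210.
q = (524 − 210)/2 = 157, p = (524 + 210)/2 = 367.
Check: 157 · 367 = 57619.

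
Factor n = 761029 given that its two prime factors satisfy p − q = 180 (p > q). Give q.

787

Since p = q + 180, we have 761029 = q(q + 180), so q² + 180q − 761029 = 0.
Discriminant: 180² + 4·761029 = 32400 + 3044116 = 3076516; √3076516 = 1754.
q = (−180 + 1754)/2 = 787, and p = q + 180 = 967.
Check: 787 · 967 = 761029.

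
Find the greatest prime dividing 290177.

71

290177 = 61 · 4757
4757 = 67 · 71
71 is prime.
So 290177 = 61 · 67 · 71; the largest prime factor is 71.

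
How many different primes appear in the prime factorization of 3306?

3306 = 2 · 1653
1653 = 3 · 551
551 = 19 · 29
3306 = 2 · 3 · 19 · 29, which has 4 distinct prime factors.

4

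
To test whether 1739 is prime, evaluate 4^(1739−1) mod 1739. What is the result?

4^1 ≡ 4 (mod 1739)
4^2 ≡ 4^2 = 16 ≡ 16 (mod 1739)
4^4 ≡ 16^2 = 256 ≡ 256 (mod 1739)
4^8 ≡ 256^2 = 65536 ≡ 1193 (mod 1739)
4^16 ≡ 1193^2 = 1423249 ≡ 747 (mod 1739)
4^32 ≡ 747^2 = 558009 ≡ 1529 (mod 1739)
4^64 ≡ 1529^2 = 2337841 ≡ 625 (mod 1739)
4^128 ≡ 625^2 = 390625 ≡ 1089 (mod 1739)
4^256 ≡ 1089^2 = 1185921 ≡ 1662 (mod 1739)
4^512 ≡ 1662^2 = 2762244 ≡ 712 (mod 1739)
4^1024 ≡ 712^2 = 506944 ≡ 895 (mod 1739)
1738 = 1024 + 512 + 128 + 64 + 8 + 2 in binary powers of 2.
So 4^1738 ≡ 895 · 712 · 1089 · 625 · 1193 · 16 ≡ 995 (mod 1739).
Since 995 ≠ 1, base 4 is a Fermat witness: 1739 is composite.

995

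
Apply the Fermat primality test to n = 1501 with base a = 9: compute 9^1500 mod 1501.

828

9^1 ≡ 9 (mod 1501)
9^2 ≡ 9^2 = 81 ≡ 81 (mod 1501)
9^4 ≡ 81^2 = 6561 ≡ 557 (mod 1501)
9^8 ≡ 557^2 = 310249 ≡ 1043 (mod 1501)
9^16 ≡ 1043^2 = 1087849 ≡ 1125 (mod 1501)
9^32 ≡ 1125^2 = 1265625 ≡ 282 (mod 1501)
9^64 ≡ 282^2 = 79524 ≡ 1472 (mod 1501)
9^128 ≡ 1472^2 = 2166784 ≡ 841 (mod 1501)
9^256 ≡ 841^2 = 707281 ≡ 310 (mod 1501)
9^512 ≡ 310^2 = 96100 ≡ 36 (mod 1501)
9^1024 ≡ 36^2 = 1296 ≡ 1296 (mod 1501)
1500 = 1024 + 256 + 128 + 64 + 16 + 8 + 4 in binary powers of 2.
So 9^1500 ≡ 1296 · 310 · 841 · 1472 · 1125 · 1043 · 557 ≡ 828 (mod 1501).
Since 828 ≠ 1, base 9 is a Fermat witness: 1501 is composite.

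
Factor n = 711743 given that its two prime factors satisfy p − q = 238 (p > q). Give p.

Since p = q + 238, we have 711743 = q(q + 238), so q² + 238q − 711743 = 0.
Discriminant: 238² + 4·711743 = 56644 + 2846972 = 2903616; √2903616 = 1704.
q = (−238 + 1704)/2 = 733, and p = q + 238 = 971.
Check: 733 · 971 = 711743.

971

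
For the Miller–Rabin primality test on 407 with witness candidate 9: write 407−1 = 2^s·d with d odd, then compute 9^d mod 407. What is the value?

256

407 − 1 = 406 = 2^1 · 203, so d = 203.
9^1 ≡ 9 (mod 407)
9^2 ≡ 9^2 = 81 ≡ 81 (mod 407)
9^4 ≡ 81^2 = 6561 ≡ 49 (mod 407)
9^8 ≡ 49^2 = 2401 ≡ 366 (mod 407)
9^16 ≡ 366^2 = 133956 ≡ 53 (mod 407)
9^32 ≡ 53^2 = 2809 ≡ 367 (mod 407)
9^64 ≡ 367^2 = 134689 ≡ 379 (mod 407)
9^128 ≡ 379^2 = 143641 ≡ 377 (mod 407)
203 = 128 + 64 + 8 + 2 + 1 in binary powers of 2.
So 9^203 ≡ 377 · 379 · 366 · 81 · 9 ≡ 256 (mod 407).
Squaring chain: 256; never reaches −1, so base 9 is a Miller–Rabin witness that 407 is composite.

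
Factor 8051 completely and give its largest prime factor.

8051 = 83 · 97
97 is prime.
So 8051 = 83 · 97; the largest prime factor is 97.

97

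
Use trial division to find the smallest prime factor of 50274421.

97

50274421 is odd.
Digit sum 25, not divisible by 3.
Ends in 1: not divisible by 5.
7: 50274421 = 7·7182060 + 1
11: 50274421 = 11·4570401 + 10
13: 50274421 = 13·3867263 + 2
17: 50274421 = 17·2957318 + 15
19: 50274421 = 19·2646022 + 3
23: 50274421 = 23·2185844 + 9
29: 50274421 = 29·1733600 + 21
31: 50274421 = 31·1621755 + 16
37: 50274421 = 37·1358768 + 5
41: 50274421 = 41·1226205 + 16
43: 50274421 = 43·1169172 + 25
47: 50274421 = 47·1069668 + 25
53: 50274421 = 53·948573 + 52
59: 50274421 = 59·852108 + 49
61: 50274421 = 61·824170 + 51
67: 50274421 = 67·750364 + 33
71: 50274421 = 71·708090 + 31
73: 50274421 = 73·688690 + 51
79: 50274421 = 79·636385 + 6
83: 50274421 = 83·605715 + 76
89: 50274421 = 89·564881 + 12
97: 50274421 = 97·518293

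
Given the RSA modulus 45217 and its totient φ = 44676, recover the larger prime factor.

φ(n) = (p−1)(q−1) = n − (p+q) + 1, so p + q = 45217 − 44676 + 1 = 542.
p and q are the roots of t² − 542t + 45217 = 0.
Discriminant: 542² − 4·45217 = 293764 − 180868 = 112896; √112896 = 336.
q = (542 − 336)/2 = 103, p = (542 + 336)/2 = 439.
Check: 103 · 439 = 45217.

439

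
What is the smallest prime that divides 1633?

1633 is odd.
Digit sum 13, not divisible by 3.
Ends in 3: not divisible by 5.
7: 1633 = 7·233 + 2
11: 1633 = 11·148 + 5
13: 1633 = 13·125 + 8
17: 1633 = 17·96 + 1
19: 1633 = 19·85 + 18
23: 1633 = 23·71

23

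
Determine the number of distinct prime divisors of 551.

551 = 19 · 29
551 = 19 · 29, which has 2 distinct prime factors.

2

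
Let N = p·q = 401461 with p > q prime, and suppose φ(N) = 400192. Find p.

φ(n) = (p−1)(q−1) = n − (p+q) + 1, so p + q = 401461 − 400192 + 1 = 1270.
p and q are the roots of t² − 1270t + 401461 = 0.
Discriminant: 1270² − 4·401461 = 1612900 − 1605844 = 7056; √7056 = 84.
q = (1270 − 84)/2 = 593, p = (1270 + 84)/2 = 677.
Check: 593 · 677 = 401461.

677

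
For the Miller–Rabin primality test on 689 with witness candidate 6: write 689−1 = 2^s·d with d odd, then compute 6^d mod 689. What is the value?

689 − 1 = 688 = 2^4 · 43, so d = 43.
6^1 ≡ 6 (mod 689)
6^2 ≡ 6^2 = 36 ≡ 36 (mod 689)
6^4 ≡ 36^2 = 1296 ≡ 607 (mod 689)
6^8 ≡ 607^2 = 368449 ≡ 523 (mod 689)
6^16 ≡ 523^2 = 273529 ≡ 685 (mod 689)
6^32 ≡ 685^2 = 469225 ≡ 16 (mod 689)
43 = 32 + 8 + 2 + 1 in binary powers of 2.
So 6^43 ≡ 16 · 523 · 36 · 6 ≡ 241 (mod 689).
Squaring chain: 241 → 205 → 685 → 16; never reaches −1, so base 6 is a Miller–Rabin witness that 689 is composite.

241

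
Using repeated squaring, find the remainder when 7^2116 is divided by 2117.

1963

7^1 ≡ 7 (mod 2117)
7^2 ≡ 7^2 = 49 ≡ 49 (mod 2117)
7^4 ≡ 49^2 = 2401 ≡ 284 (mod 2117)
7^8 ≡ 284^2 = 80656 ≡ 210 (mod 2117)
7^16 ≡ 210^2 = 44100 ≡ 1760 (mod 2117)
7^32 ≡ 1760^2 = 3097600 ≡ 429 (mod 2117)
7^64 ≡ 429^2 = 184041 ≡ 1979 (mod 2117)
7^128 ≡ 1979^2 = 3916441 ≡ 2108 (mod 2117)
7^256 ≡ 2108^2 = 4443664 ≡ 81 (mod 2117)
7^512 ≡ 81^2 = 6561 ≡ 210 (mod 2117)
7^1024 ≡ 210^2 = 44100 ≡ 1760 (mod 2117)
7^2048 ≡ 1760^2 = 3097600 ≡ 429 (mod 2117)
2116 = 2048 + 64 + 4 in binary powers of 2.
So 7^2116 ≡ 429 · 1979 · 284 ≡ 1963 (mod 2117).
Since 1963 ≠ 1, base 7 is a Fermat witness: 2117 is composite.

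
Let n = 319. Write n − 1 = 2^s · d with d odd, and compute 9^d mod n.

5

319 − 1 = 318 = 2^1 · 159, so d = 159.
9^1 ≡ 9 (mod 319)
9^2 ≡ 9^2 = 81 ≡ 81 (mod 319)
9^4 ≡ 81^2 = 6561 ≡ 181 (mod 319)
9^8 ≡ 181^2 = 32761 ≡ 223 (mod 319)
9^16 ≡ 223^2 = 49729 ≡ 284 (mod 319)
9^32 ≡ 284^2 = 80656 ≡ 268 (mod 319)
9^64 ≡ 268^2 = 71824 ≡ 49 (mod 319)
9^128 ≡ 49^2 = 2401 ≡ 168 (mod 319)
159 = 128 + 16 + 8 + 4 + 2 + 1 in binary powers of 2.
So 9^159 ≡ 168 · 284 · 223 · 181 · 81 · 9 ≡ 5 (mod 319).
Squaring chain: 5; never reaches −1, so base 9 is a Miller–Rabin witness that 319 is composite.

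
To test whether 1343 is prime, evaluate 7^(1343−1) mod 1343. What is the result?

7^1 ≡ 7 (mod 1343)
7^2 ≡ 7^2 = 49 ≡ 49 (mod 1343)
7^4 ≡ 49^2 = 2401 ≡ 1058 (mod 1343)
7^8 ≡ 1058^2 = 1119364 ≡ 645 (mod 1343)
7^16 ≡ 645^2 = 416025 ≡ 1038 (mod 1343)
7^32 ≡ 1038^2 = 1077444 ≡ 358 (mod 1343)
7^64 ≡ 358^2 = 128164 ≡ 579 (mod 1343)
7^128 ≡ 579^2 = 335241 ≡ 834 (mod 1343)
7^256 ≡ 834^2 = 695556 ≡ 1225 (mod 1343)
7^512 ≡ 1225^2 = 1500625 ≡ 494 (mod 1343)
7^1024 ≡ 494^2 = 244036 ≡ 953 (mod 1343)
1342 = 1024 + 256 + 32 + 16 + 8 + 4 + 2 in binary powers of 2.
So 7^1342 ≡ 953 · 1225 · 358 · 1038 · 645 · 1058 · 49 ≡ 722 (mod 1343).
Since 722 ≠ 1, base 7 is a Fermat witness: 1343 is composite.

722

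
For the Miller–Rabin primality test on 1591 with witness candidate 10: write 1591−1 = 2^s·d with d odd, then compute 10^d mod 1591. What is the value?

1591 − 1 = 1590 = 2^1 · 795, so d = 795.
10^1 ≡ 10 (mod 1591)
10^2 ≡ 10^2 = 100 ≡ 100 (mod 1591)
10^4 ≡ 100^2 = 10000 ≡ 454 (mod 1591)
10^8 ≡ 454^2 = 206116 ≡ 877 (mod 1591)
10^16 ≡ 877^2 = 769129 ≡ 676 (mod 1591)
10^32 ≡ 676^2 = 456976 ≡ 359 (mod 1591)
10^64 ≡ 359^2 = 128881 ≡ 10 (mod 1591)
10^128 ≡ 10^2 = 100 ≡ 100 (mod 1591)
10^256 ≡ 100^2 = 10000 ≡ 454 (mod 1591)
10^512 ≡ 454^2 = 206116 ≡ 877 (mod 1591)
795 = 512 + 256 + 16 + 8 + 2 + 1 in binary powers of 2.
So 10^795 ≡ 877 · 454 · 676 · 877 · 100 · 10 ≡ 778 (mod 1591).
Squaring chain: 778; never reaches −1, so base 10 is a Miller–Rabin witness that 1591 is composite.

778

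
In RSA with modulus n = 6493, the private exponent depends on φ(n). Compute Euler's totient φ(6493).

Factor: 6493 = 43 · 151.
φ(6493) = (43−1) · (151−1) = 42 · 150 = 6300.

6300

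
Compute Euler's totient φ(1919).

Factor: 1919 = 19 · 101.
φ(1919) = (19−1) · (101−1) = 18 · 100 = 1800.

1800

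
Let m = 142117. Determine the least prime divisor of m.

23

142117 is odd.
Digit sum 16, not divisible by 3.
Ends in 7: not divisible by 5.
7: 142117 = 7·20302 + 3
11: 142117 = 11·12919 + 8
13: 142117 = 13·10932 + 1
17: 142117 = 17·8359 + 14
19: 142117 = 19·7479 + 16
23: 142117 = 23·6179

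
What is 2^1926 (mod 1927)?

2^1 ≡ 2 (mod 1927)
2^2 ≡ 2^2 = 4 ≡ 4 (mod 1927)
2^4 ≡ 4^2 = 16 ≡ 16 (mod 1927)
2^8 ≡ 16^2 = 256 ≡ 256 (mod 1927)
2^16 ≡ 256^2 = 65536 ≡ 18 (mod 1927)
2^32 ≡ 18^2 = 324 ≡ 324 (mod 1927)
2^64 ≡ 324^2 = 104976 ≡ 918 (mod 1927)
2^128 ≡ 918^2 = 842724 ≡ 625 (mod 1927)
2^256 ≡ 625^2 = 390625 ≡ 1371 (mod 1927)
2^512 ≡ 1371^2 = 1879641 ≡ 816 (mod 1927)
2^1024 ≡ 816^2 = 665856 ≡ 1041 (mod 1927)
1926 = 1024 + 512 + 256 + 128 + 4 + 2 in binary powers of 2.
So 2^1926 ≡ 1041 · 816 · 1371 · 625 · 16 · 4 ≡ 1540 (mod 1927).
Since 1540 ≠ 1, base 2 is a Fermat witness: 1927 is composite.

1540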